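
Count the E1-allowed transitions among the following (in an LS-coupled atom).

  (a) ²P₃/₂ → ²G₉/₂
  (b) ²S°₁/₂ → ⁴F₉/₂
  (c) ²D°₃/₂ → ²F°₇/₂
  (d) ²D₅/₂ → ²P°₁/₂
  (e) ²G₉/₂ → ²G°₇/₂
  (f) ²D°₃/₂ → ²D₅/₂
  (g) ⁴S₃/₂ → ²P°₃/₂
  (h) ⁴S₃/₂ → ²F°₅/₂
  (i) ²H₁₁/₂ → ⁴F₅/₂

(a) forbidden (parity, ΔL, ΔJ fail)
(b) forbidden (ΔS, ΔL, ΔJ fail)
(c) forbidden (parity, ΔJ fail)
(d) forbidden (ΔJ fails)
(e) allowed
(f) allowed
(g) forbidden (ΔS fails)
(h) forbidden (ΔS, ΔL fail)
(i) forbidden (parity, ΔS, ΔL, ΔJ fail)
Total allowed: 2 of 9.

2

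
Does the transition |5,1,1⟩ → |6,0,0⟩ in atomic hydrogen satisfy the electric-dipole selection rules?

allowed

l: 1 → 0 (Δl = -1). Δl = ±1 ok.
m_l: 1 → 0 (Δm_l = -1). |Δm_l| ≤ 1 ok.
All E1 selection rules are satisfied.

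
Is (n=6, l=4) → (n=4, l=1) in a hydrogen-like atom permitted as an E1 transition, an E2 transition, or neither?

Δl = 1 − 4 = -3; l_i + l_f = 5.
E1 (Δl = ±1): not satisfied.
E2 (Δl = 0,±2, l_i+l_f ≥ 2): not satisfied.

neither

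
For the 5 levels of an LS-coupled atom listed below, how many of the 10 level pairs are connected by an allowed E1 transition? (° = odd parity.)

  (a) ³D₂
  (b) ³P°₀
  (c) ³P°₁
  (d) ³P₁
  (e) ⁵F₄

3

(a)–(b): forbidden (ΔJ).
(a)–(c): allowed.
(a)–(d): forbidden (parity).
(a)–(e): forbidden (parity, ΔS, ΔJ).
(b)–(c): forbidden (parity).
(b)–(d): allowed.
(b)–(e): forbidden (ΔS, ΔL, ΔJ).
(c)–(d): allowed.
(c)–(e): forbidden (ΔS, ΔL, ΔJ).
(d)–(e): forbidden (parity, ΔS, ΔL, ΔJ).
Allowed pairs: 3 of 10.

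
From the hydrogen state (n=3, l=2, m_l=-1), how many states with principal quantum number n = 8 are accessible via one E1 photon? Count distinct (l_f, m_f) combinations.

5

E1 requires Δl = ±1, so l_f ∈ {1, 3}; with 0 ≤ l_f ≤ n_f−1 = 7, the allowed l_f values are {1, 3}.
For l_f = 1: m_f ∈ {m_i−1, m_i, m_i+1} ∩ [−1, 1] = {-1, 0} → 2 states.
For l_f = 3: m_f ∈ {m_i−1, m_i, m_i+1} ∩ [−3, 3] = {-2, -1, 0} → 3 states.
Total: 5.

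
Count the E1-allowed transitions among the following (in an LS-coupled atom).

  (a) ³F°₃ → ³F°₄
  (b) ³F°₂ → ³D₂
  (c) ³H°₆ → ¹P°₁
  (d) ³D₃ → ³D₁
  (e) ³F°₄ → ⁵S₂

(a) forbidden (parity fails)
(b) allowed
(c) forbidden (parity, ΔS, ΔL, ΔJ fail)
(d) forbidden (parity, ΔJ fail)
(e) forbidden (ΔS, ΔL, ΔJ fail)
Total allowed: 1 of 5.

1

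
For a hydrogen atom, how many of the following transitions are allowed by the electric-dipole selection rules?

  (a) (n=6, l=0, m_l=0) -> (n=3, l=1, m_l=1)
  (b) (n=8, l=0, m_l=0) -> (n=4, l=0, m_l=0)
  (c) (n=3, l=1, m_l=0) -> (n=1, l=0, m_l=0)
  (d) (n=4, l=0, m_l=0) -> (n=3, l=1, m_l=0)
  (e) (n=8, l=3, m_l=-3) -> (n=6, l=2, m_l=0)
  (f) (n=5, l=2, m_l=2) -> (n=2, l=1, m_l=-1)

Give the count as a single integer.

3

(a) allowed
(b) forbidden — Δl = +0 (E1 requires Δl = ±1)
(c) allowed
(d) allowed
(e) forbidden — Δm_l = +3 (E1 requires Δm_l = 0, ±1)
(f) forbidden — Δm_l = -3 (E1 requires Δm_l = 0, ±1)
Total allowed: 3 of 6.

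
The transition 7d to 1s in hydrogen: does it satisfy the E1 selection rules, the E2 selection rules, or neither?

E2

Δl = 0 − 2 = -2; l_i + l_f = 2.
E1 (Δl = ±1): not satisfied.
E2 (Δl = 0,±2, l_i+l_f ≥ 2): satisfied.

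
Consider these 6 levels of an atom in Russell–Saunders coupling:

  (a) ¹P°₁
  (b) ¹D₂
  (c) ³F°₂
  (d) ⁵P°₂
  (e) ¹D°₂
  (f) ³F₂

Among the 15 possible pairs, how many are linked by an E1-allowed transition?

(a)–(b): allowed.
(a)–(c): forbidden (parity, ΔS, ΔL).
(a)–(d): forbidden (parity, ΔS).
(a)–(e): forbidden (parity).
(a)–(f): forbidden (ΔS, ΔL).
(b)–(c): forbidden (ΔS).
(b)–(d): forbidden (ΔS).
(b)–(e): allowed.
(b)–(f): forbidden (parity, ΔS).
(c)–(d): forbidden (parity, ΔS, ΔL).
(c)–(e): forbidden (parity, ΔS).
(c)–(f): allowed.
(d)–(e): forbidden (parity, ΔS).
(d)–(f): forbidden (ΔS, ΔL).
(e)–(f): forbidden (ΔS).
Allowed pairs: 3 of 15.

3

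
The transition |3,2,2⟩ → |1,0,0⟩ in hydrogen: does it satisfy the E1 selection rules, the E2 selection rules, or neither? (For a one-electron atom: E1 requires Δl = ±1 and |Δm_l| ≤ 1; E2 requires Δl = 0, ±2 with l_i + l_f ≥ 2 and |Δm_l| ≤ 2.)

Δl = 0 − 2 = -2; l_i + l_f = 2.
Δm_l = -2.
E1 (Δl = ±1, |Δm_l| ≤ 1): not satisfied.
E2 (Δl = 0,±2, l_i+l_f ≥ 2, |Δm_l| ≤ 2): satisfied.

E2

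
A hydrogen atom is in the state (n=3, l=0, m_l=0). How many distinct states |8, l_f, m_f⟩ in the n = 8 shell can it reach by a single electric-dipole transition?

E1 requires Δl = ±1, so l_f ∈ {-1, 1}; with 0 ≤ l_f ≤ n_f−1 = 7, the allowed l_f values are {1}.
For l_f = 1: m_f ∈ {m_i−1, m_i, m_i+1} ∩ [−1, 1] = {-1, 0, 1} → 3 states.
Total: 3.

3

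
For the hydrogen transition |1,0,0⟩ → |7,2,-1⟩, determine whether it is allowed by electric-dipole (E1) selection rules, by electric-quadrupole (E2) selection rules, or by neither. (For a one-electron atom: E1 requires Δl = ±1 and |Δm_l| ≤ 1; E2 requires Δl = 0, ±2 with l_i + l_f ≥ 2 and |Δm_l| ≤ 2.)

Δl = 2 − 0 = +2; l_i + l_f = 2.
Δm_l = -1.
E1 (Δl = ±1, |Δm_l| ≤ 1): not satisfied.
E2 (Δl = 0,±2, l_i+l_f ≥ 2, |Δm_l| ≤ 2): satisfied.

E2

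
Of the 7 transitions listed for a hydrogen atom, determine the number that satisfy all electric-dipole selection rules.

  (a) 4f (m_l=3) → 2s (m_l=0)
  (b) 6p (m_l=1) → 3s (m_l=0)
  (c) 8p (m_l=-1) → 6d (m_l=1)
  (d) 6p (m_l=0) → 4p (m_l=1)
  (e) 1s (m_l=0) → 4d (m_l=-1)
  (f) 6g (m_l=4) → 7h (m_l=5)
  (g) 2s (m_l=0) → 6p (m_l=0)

(a) forbidden — Δl = -3 (E1 requires Δl = ±1); Δm_l = -3 (E1 requires Δm_l = 0, ±1)
(b) allowed
(c) forbidden — Δm_l = +2 (E1 requires Δm_l = 0, ±1)
(d) forbidden — Δl = +0 (E1 requires Δl = ±1)
(e) forbidden — Δl = +2 (E1 requires Δl = ±1)
(f) allowed
(g) allowed
Total allowed: 3 of 7.

3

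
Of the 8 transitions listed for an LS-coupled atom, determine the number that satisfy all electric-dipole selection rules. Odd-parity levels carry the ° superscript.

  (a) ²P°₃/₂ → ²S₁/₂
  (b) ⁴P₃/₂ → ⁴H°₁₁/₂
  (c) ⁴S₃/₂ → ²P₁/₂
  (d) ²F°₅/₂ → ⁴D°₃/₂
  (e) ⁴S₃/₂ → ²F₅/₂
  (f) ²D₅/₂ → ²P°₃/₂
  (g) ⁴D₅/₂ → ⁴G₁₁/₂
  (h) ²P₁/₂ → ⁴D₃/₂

(a) allowed
(b) forbidden (ΔL, ΔJ fail)
(c) forbidden (parity, ΔS fail)
(d) forbidden (parity, ΔS fail)
(e) forbidden (parity, ΔS, ΔL fail)
(f) allowed
(g) forbidden (parity, ΔL, ΔJ fail)
(h) forbidden (parity, ΔS fail)
Total allowed: 2 of 8.

2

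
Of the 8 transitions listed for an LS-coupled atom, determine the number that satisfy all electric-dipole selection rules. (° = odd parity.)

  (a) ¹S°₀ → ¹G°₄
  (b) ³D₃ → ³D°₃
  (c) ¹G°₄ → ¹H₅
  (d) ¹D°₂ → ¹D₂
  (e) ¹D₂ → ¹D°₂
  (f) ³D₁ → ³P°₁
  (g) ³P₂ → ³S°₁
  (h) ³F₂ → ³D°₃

7

(a) forbidden (parity, ΔL, ΔJ fail)
(b) allowed
(c) allowed
(d) allowed
(e) allowed
(f) allowed
(g) allowed
(h) allowed
Total allowed: 7 of 8.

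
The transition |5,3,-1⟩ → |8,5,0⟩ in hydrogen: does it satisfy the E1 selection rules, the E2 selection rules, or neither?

E2

Δl = 5 − 3 = +2; l_i + l_f = 8.
Δm_l = +1.
E1 (Δl = ±1, |Δm_l| ≤ 1): not satisfied.
E2 (Δl = 0,±2, l_i+l_f ≥ 2, |Δm_l| ≤ 2): satisfied.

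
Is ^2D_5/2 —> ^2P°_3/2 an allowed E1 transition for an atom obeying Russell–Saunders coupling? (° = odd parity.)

Initial level: S=1/2, L=2, J=5/2, parity even. Final level: S=1/2, L=1, J=3/2, parity odd.
ΔJ = 0, ±1 (not J=0↔0): J: 5/2 → 3/2, ΔJ = -1 — ✓.
Parity must change: even → odd — ✓.
ΔL = 0, ±1 (not L=0↔0): L: 2 → 1, ΔL = -1 — ✓.
ΔS = 0: S: 1/2 → 1/2 — ✓.
All four E1 rules are satisfied.

allowed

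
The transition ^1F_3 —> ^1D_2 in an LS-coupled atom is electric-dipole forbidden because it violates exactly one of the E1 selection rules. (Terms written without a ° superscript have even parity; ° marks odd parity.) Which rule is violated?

Initial level: S=0, L=3, J=3, parity even. Final level: S=0, L=2, J=2, parity even.
Parity must change: even → even — fails.
ΔS = 0: S: 0 → 0 — ok.
ΔL = 0, ±1 (not L=0↔0): L: 3 → 2, ΔL = -1 — ok.
ΔJ = 0, ±1 (not J=0↔0): J: 3 → 2, ΔJ = -1 — ok.

parity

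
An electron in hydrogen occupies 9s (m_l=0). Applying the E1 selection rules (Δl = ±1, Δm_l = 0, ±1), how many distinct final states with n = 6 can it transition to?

3

E1 requires Δl = ±1, so l_f ∈ {-1, 1}; with 0 ≤ l_f ≤ n_f−1 = 5, the allowed l_f values are {1}.
For l_f = 1: m_f ∈ {m_i−1, m_i, m_i+1} ∩ [−1, 1] = {-1, 0, 1} → 3 states.
Total: 3.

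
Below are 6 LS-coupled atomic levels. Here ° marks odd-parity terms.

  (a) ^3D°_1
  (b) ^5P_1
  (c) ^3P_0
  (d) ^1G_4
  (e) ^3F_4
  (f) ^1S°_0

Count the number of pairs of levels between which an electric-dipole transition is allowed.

1

(a)–(b): forbidden (ΔS).
(a)–(c): allowed.
(a)–(d): forbidden (ΔS, ΔL, ΔJ).
(a)–(e): forbidden (ΔJ).
(a)–(f): forbidden (parity, ΔS, ΔL).
(b)–(c): forbidden (parity, ΔS).
(b)–(d): forbidden (parity, ΔS, ΔL, ΔJ).
(b)–(e): forbidden (parity, ΔS, ΔL, ΔJ).
(b)–(f): forbidden (ΔS).
(c)–(d): forbidden (parity, ΔS, ΔL, ΔJ).
(c)–(e): forbidden (parity, ΔL, ΔJ).
(c)–(f): forbidden (ΔS, ΔJ).
(d)–(e): forbidden (parity, ΔS).
(d)–(f): forbidden (ΔL, ΔJ).
(e)–(f): forbidden (ΔS, ΔL, ΔJ).
Allowed pairs: 1 of 15.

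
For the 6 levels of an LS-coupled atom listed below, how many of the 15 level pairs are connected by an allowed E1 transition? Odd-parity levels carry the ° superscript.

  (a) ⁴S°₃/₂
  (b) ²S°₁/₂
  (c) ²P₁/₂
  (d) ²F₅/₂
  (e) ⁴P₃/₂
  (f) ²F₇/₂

2

(a)–(b): forbidden (parity, ΔS, ΔL).
(a)–(c): forbidden (ΔS).
(a)–(d): forbidden (ΔS, ΔL).
(a)–(e): allowed.
(a)–(f): forbidden (ΔS, ΔL, ΔJ).
(b)–(c): allowed.
(b)–(d): forbidden (ΔL, ΔJ).
(b)–(e): forbidden (ΔS).
(b)–(f): forbidden (ΔL, ΔJ).
(c)–(d): forbidden (parity, ΔL, ΔJ).
(c)–(e): forbidden (parity, ΔS).
(c)–(f): forbidden (parity, ΔL, ΔJ).
(d)–(e): forbidden (parity, ΔS, ΔL).
(d)–(f): forbidden (parity).
(e)–(f): forbidden (parity, ΔS, ΔL, ΔJ).
Allowed pairs: 2 of 15.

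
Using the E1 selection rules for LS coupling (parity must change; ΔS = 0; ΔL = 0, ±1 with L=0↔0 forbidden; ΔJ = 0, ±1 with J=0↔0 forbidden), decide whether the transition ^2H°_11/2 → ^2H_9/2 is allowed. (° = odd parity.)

Initial level: S=1/2, L=5, J=11/2, parity odd. Final level: S=1/2, L=5, J=9/2, parity even.
Parity must change: odd → even — satisfied.
ΔS = 0: S: 1/2 → 1/2 — satisfied.
ΔL = 0, ±1 (not L=0↔0): L: 5 → 5, ΔL = +0 — satisfied.
ΔJ = 0, ±1 (not J=0↔0): J: 11/2 → 9/2, ΔJ = -1 — satisfied.
All four E1 rules are satisfied.

allowed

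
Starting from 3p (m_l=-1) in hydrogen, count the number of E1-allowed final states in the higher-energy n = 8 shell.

E1 requires Δl = ±1, so l_f ∈ {0, 2}; with 0 ≤ l_f ≤ n_f−1 = 7, the allowed l_f values are {0, 2}.
For l_f = 0: m_f ∈ {m_i−1, m_i, m_i+1} ∩ [−0, 0] = {0} → 1 state.
For l_f = 2: m_f ∈ {m_i−1, m_i, m_i+1} ∩ [−2, 2] = {-2, -1, 0} → 3 states.
Total: 4.

4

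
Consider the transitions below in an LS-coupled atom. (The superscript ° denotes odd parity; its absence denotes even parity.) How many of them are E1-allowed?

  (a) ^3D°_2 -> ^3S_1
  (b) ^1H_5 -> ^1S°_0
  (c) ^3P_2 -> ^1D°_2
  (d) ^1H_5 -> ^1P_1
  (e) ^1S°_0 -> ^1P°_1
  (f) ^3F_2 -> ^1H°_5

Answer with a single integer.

0

(a) forbidden (ΔL fails)
(b) forbidden (ΔL, ΔJ fail)
(c) forbidden (ΔS fails)
(d) forbidden (parity, ΔL, ΔJ fail)
(e) forbidden (parity fails)
(f) forbidden (ΔS, ΔL, ΔJ fail)
Total allowed: 0 of 6.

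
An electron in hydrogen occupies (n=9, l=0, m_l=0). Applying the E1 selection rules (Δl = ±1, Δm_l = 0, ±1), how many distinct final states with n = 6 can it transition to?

3

E1 requires Δl = ±1, so l_f ∈ {-1, 1}; with 0 ≤ l_f ≤ n_f−1 = 5, the allowed l_f values are {1}.
For l_f = 1: m_f ∈ {m_i−1, m_i, m_i+1} ∩ [−1, 1] = {-1, 0, 1} → 3 states.
Total: 3.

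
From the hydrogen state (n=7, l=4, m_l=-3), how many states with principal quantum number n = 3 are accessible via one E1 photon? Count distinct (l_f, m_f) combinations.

0

E1 requires l_f ∈ {3, 5}, but neither lies in [0, 2], so no final state is reachable.
Total: 0.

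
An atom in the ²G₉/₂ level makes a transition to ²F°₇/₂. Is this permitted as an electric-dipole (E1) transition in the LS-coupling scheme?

ΔS = 0: S: 1/2 → 1/2 — ok.
ΔJ = 0, ±1 (not J=0↔0): J: 9/2 → 7/2, ΔJ = -1 — ok.
ΔL = 0, ±1 (not L=0↔0): L: 4 → 3, ΔL = -1 — ok.
Parity must change: even → odd — ok.
All four E1 rules are satisfied.

allowed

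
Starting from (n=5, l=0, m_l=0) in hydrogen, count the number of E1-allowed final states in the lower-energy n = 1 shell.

0

E1 requires l_f ∈ {-1, 1}, but neither lies in [0, 0], so no final state is reachable.
Total: 0.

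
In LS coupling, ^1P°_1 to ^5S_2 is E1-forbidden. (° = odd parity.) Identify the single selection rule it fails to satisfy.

the ΔS = 0 rule

Reading off the term symbols: S 0→2, L 1→0, J 1→2, parity odd→even.
Parity must change: odd → even — passes.
ΔS = 0: S: 0 → 2 — fails.
ΔL = 0, ±1 (not L=0↔0): L: 1 → 0, ΔL = -1 — passes.
ΔJ = 0, ±1 (not J=0↔0): J: 1 → 2, ΔJ = +1 — passes.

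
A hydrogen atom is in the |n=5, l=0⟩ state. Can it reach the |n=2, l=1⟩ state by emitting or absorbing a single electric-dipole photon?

Δl = 1 − 0 = +1; the E1 rule Δl = ±1 is satisfied.
All E1 selection rules are satisfied.

allowed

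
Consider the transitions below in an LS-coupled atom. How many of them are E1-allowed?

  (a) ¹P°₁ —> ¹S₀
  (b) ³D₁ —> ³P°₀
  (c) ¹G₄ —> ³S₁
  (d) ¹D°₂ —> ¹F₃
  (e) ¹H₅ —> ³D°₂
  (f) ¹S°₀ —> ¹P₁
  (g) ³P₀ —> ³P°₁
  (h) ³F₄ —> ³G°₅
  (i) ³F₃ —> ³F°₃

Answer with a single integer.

7

(a) allowed
(b) allowed
(c) forbidden (parity, ΔS, ΔL, ΔJ fail)
(d) allowed
(e) forbidden (ΔS, ΔL, ΔJ fail)
(f) allowed
(g) allowed
(h) allowed
(i) allowed
Total allowed: 7 of 9.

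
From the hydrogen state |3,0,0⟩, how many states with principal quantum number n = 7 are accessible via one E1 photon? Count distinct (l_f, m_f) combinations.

3

E1 requires Δl = ±1, so l_f ∈ {-1, 1}; with 0 ≤ l_f ≤ n_f−1 = 6, the allowed l_f values are {1}.
For l_f = 1: m_f ∈ {m_i−1, m_i, m_i+1} ∩ [−1, 1] = {-1, 0, 1} → 3 states.
Total: 3.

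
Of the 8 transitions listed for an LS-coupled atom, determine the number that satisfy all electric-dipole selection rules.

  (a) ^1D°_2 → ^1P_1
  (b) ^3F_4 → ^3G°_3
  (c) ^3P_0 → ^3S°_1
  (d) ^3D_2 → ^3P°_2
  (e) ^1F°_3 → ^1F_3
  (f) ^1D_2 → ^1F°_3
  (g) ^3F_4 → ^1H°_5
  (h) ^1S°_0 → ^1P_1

(a) allowed
(b) allowed
(c) allowed
(d) allowed
(e) allowed
(f) allowed
(g) forbidden (ΔS, ΔL fail)
(h) allowed
Total allowed: 7 of 8.

7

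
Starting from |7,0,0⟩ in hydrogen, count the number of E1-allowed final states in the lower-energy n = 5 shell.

E1 requires Δl = ±1, so l_f ∈ {-1, 1}; with 0 ≤ l_f ≤ n_f−1 = 4, the allowed l_f values are {1}.
For l_f = 1: m_f ∈ {m_i−1, m_i, m_i+1} ∩ [−1, 1] = {-1, 0, 1} → 3 states.
Total: 3.

3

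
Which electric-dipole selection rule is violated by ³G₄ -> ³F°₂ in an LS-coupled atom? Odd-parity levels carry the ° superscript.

the ΔJ = 0, ±1 rule

Reading off the term symbols: S 1→1, L 4→3, J 4→2, parity even→odd.
Parity must change: even → odd — passes.
ΔS = 0: S: 1 → 1 — passes.
ΔL = 0, ±1 (not L=0↔0): L: 4 → 3, ΔL = -1 — passes.
ΔJ = 0, ±1 (not J=0↔0): J: 4 → 2, ΔJ = -2 — fails.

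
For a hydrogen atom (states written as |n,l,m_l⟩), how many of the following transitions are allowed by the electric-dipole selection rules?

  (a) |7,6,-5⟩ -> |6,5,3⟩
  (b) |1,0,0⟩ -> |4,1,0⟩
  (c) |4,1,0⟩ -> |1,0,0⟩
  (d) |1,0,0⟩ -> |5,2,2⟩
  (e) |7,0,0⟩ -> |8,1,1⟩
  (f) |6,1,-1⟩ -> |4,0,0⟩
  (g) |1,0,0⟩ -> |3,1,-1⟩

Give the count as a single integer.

(a) forbidden — Δm_l = +8 (E1 requires Δm_l = 0, ±1)
(b) allowed
(c) allowed
(d) forbidden — Δl = +2 (E1 requires Δl = ±1); Δm_l = +2 (E1 requires Δm_l = 0, ±1)
(e) allowed
(f) allowed
(g) allowed
Total allowed: 5 of 7.

5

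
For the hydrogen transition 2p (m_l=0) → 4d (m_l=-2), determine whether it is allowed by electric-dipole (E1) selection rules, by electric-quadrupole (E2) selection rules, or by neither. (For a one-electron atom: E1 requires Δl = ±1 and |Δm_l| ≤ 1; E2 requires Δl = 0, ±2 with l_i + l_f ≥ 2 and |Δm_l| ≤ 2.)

neither

Δl = 2 − 1 = +1; l_i + l_f = 3.
Δm_l = -2.
E1 (Δl = ±1, |Δm_l| ≤ 1): not satisfied.
E2 (Δl = 0,±2, l_i+l_f ≥ 2, |Δm_l| ≤ 2): not satisfied.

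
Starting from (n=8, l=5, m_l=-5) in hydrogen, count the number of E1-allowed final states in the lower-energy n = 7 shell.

4

E1 requires Δl = ±1, so l_f ∈ {4, 6}; with 0 ≤ l_f ≤ n_f−1 = 6, the allowed l_f values are {4, 6}.
For l_f = 4: m_f ∈ {m_i−1, m_i, m_i+1} ∩ [−4, 4] = {-4} → 1 state.
For l_f = 6: m_f ∈ {m_i−1, m_i, m_i+1} ∩ [−6, 6] = {-6, -5, -4} → 3 states.
Total: 4.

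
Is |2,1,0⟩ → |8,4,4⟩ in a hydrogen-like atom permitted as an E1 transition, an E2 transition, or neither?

Δl = 4 − 1 = +3; l_i + l_f = 5.
Δm_l = +4.
E1 (Δl = ±1, |Δm_l| ≤ 1): not satisfied.
E2 (Δl = 0,±2, l_i+l_f ≥ 2, |Δm_l| ≤ 2): not satisfied.

neither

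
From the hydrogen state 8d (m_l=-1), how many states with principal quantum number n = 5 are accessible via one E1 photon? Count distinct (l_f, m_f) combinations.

E1 requires Δl = ±1, so l_f ∈ {1, 3}; with 0 ≤ l_f ≤ n_f−1 = 4, the allowed l_f values are {1, 3}.
For l_f = 1: m_f ∈ {m_i−1, m_i, m_i+1} ∩ [−1, 1] = {-1, 0} → 2 states.
For l_f = 3: m_f ∈ {m_i−1, m_i, m_i+1} ∩ [−3, 3] = {-2, -1, 0} → 3 states.
Total: 5.

5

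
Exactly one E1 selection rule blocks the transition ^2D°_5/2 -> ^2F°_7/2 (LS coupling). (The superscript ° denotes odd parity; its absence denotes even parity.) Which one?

parity

ΔL = 0, ±1 (not L=0↔0): L: 2 → 3, ΔL = +1 — ✓.
ΔS = 0: S: 1/2 → 1/2 — ✓.
ΔJ = 0, ±1 (not J=0↔0): J: 5/2 → 7/2, ΔJ = +1 — ✓.
Parity must change: odd → odd — ✗.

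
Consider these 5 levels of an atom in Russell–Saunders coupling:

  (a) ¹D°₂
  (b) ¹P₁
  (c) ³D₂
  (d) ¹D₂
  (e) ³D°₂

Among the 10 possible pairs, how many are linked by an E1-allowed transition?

3

(a)–(b): allowed.
(a)–(c): forbidden (ΔS).
(a)–(d): allowed.
(a)–(e): forbidden (parity, ΔS).
(b)–(c): forbidden (parity, ΔS).
(b)–(d): forbidden (parity).
(b)–(e): forbidden (ΔS).
(c)–(d): forbidden (parity, ΔS).
(c)–(e): allowed.
(d)–(e): forbidden (ΔS).
Allowed pairs: 3 of 10.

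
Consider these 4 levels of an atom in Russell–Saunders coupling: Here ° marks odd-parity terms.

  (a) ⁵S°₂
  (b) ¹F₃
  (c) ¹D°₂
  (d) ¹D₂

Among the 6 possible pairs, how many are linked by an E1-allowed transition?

(a)–(b): forbidden (ΔS, ΔL).
(a)–(c): forbidden (parity, ΔS, ΔL).
(a)–(d): forbidden (ΔS, ΔL).
(b)–(c): allowed.
(b)–(d): forbidden (parity).
(c)–(d): allowed.
Allowed pairs: 2 of 6.

2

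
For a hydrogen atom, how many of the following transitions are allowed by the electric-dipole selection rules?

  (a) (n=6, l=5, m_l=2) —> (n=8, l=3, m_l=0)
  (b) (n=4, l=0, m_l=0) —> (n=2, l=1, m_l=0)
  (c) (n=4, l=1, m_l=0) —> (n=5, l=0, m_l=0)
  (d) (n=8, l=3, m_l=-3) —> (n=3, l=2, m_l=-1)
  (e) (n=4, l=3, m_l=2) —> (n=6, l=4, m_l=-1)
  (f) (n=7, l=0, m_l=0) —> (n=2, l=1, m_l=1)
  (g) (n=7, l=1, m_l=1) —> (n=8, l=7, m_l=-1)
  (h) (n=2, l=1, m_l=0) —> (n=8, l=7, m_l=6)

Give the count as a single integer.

(a) forbidden — Δl = -2 (E1 requires Δl = ±1); Δm_l = -2 (E1 requires Δm_l = 0, ±1)
(b) allowed
(c) allowed
(d) forbidden — Δm_l = +2 (E1 requires Δm_l = 0, ±1)
(e) forbidden — Δm_l = -3 (E1 requires Δm_l = 0, ±1)
(f) allowed
(g) forbidden — Δl = +6 (E1 requires Δl = ±1); Δm_l = -2 (E1 requires Δm_l = 0, ±1)
(h) forbidden — Δl = +6 (E1 requires Δl = ±1); Δm_l = +6 (E1 requires Δm_l = 0, ±1)
Total allowed: 3 of 8.

3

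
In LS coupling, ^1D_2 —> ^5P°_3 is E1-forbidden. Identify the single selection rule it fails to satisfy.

Initial level: S=0, L=2, J=2, parity even. Final level: S=2, L=1, J=3, parity odd.
Parity must change: even → odd — ✓.
ΔS = 0: S: 0 → 2 — ✗.
ΔL = 0, ±1 (not L=0↔0): L: 2 → 1, ΔL = -1 — ✓.
ΔJ = 0, ±1 (not J=0↔0): J: 2 → 3, ΔJ = +1 — ✓.

the ΔS = 0 rule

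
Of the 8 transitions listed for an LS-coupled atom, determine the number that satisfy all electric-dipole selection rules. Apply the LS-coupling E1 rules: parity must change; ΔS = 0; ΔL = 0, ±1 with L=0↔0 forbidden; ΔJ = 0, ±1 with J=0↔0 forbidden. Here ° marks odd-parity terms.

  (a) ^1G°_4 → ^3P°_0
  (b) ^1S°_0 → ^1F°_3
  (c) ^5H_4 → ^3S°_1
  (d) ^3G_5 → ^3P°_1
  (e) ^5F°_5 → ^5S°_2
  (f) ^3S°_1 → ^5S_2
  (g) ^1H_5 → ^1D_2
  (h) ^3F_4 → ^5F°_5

(a) forbidden (parity, ΔS, ΔL, ΔJ fail)
(b) forbidden (parity, ΔL, ΔJ fail)
(c) forbidden (ΔS, ΔL, ΔJ fail)
(d) forbidden (ΔL, ΔJ fail)
(e) forbidden (parity, ΔL, ΔJ fail)
(f) forbidden (ΔS, ΔL fail)
(g) forbidden (parity, ΔL, ΔJ fail)
(h) forbidden (ΔS fails)
Total allowed: 0 of 8.

0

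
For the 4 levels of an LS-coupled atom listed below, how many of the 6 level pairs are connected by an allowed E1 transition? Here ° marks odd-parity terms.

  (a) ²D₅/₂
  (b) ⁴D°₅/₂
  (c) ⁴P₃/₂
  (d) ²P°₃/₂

(a)–(b): forbidden (ΔS).
(a)–(c): forbidden (parity, ΔS).
(a)–(d): allowed.
(b)–(c): allowed.
(b)–(d): forbidden (parity, ΔS).
(c)–(d): forbidden (ΔS).
Allowed pairs: 2 of 6.

2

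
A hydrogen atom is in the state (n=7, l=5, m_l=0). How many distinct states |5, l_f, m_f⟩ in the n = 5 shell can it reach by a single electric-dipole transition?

E1 requires Δl = ±1, so l_f ∈ {4, 6}; with 0 ≤ l_f ≤ n_f−1 = 4, the allowed l_f values are {4}.
For l_f = 4: m_f ∈ {m_i−1, m_i, m_i+1} ∩ [−4, 4] = {-1, 0, 1} → 3 states.
Total: 3.

3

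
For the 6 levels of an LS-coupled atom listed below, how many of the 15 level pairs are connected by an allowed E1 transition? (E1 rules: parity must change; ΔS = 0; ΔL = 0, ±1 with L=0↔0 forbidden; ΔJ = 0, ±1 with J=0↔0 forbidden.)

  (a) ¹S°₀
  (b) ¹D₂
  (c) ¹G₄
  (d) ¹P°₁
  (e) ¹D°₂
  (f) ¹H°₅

3

(a)–(b): forbidden (ΔL, ΔJ).
(a)–(c): forbidden (ΔL, ΔJ).
(a)–(d): forbidden (parity).
(a)–(e): forbidden (parity, ΔL, ΔJ).
(a)–(f): forbidden (parity, ΔL, ΔJ).
(b)–(c): forbidden (parity, ΔL, ΔJ).
(b)–(d): allowed.
(b)–(e): allowed.
(b)–(f): forbidden (ΔL, ΔJ).
(c)–(d): forbidden (ΔL, ΔJ).
(c)–(e): forbidden (ΔL, ΔJ).
(c)–(f): allowed.
(d)–(e): forbidden (parity).
(d)–(f): forbidden (parity, ΔL, ΔJ).
(e)–(f): forbidden (parity, ΔL, ΔJ).
Allowed pairs: 3 of 15.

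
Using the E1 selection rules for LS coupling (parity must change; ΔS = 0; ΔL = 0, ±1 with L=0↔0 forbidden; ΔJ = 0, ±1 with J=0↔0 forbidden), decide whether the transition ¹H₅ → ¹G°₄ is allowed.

Reading off the term symbols: S 0→0, L 5→4, J 5→4, parity even→odd.
Parity must change: even → odd — ✓.
ΔS = 0: S: 0 → 0 — ✓.
ΔL = 0, ±1 (not L=0↔0): L: 5 → 4, ΔL = -1 — ✓.
ΔJ = 0, ±1 (not J=0↔0): J: 5 → 4, ΔJ = -1 — ✓.
All four E1 rules are satisfied.

allowed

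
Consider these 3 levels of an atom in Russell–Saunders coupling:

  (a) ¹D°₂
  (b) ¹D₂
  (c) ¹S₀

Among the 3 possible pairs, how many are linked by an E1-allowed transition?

(a)–(b): allowed.
(a)–(c): forbidden (ΔL, ΔJ).
(b)–(c): forbidden (parity, ΔL, ΔJ).
Allowed pairs: 1 of 3.

1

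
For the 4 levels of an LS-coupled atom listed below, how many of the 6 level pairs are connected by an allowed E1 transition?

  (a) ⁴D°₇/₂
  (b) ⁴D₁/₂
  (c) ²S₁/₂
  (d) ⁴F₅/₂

(a)–(b): forbidden (ΔJ).
(a)–(c): forbidden (ΔS, ΔL, ΔJ).
(a)–(d): allowed.
(b)–(c): forbidden (parity, ΔS, ΔL).
(b)–(d): forbidden (parity, ΔJ).
(c)–(d): forbidden (parity, ΔS, ΔL, ΔJ).
Allowed pairs: 1 of 6.

1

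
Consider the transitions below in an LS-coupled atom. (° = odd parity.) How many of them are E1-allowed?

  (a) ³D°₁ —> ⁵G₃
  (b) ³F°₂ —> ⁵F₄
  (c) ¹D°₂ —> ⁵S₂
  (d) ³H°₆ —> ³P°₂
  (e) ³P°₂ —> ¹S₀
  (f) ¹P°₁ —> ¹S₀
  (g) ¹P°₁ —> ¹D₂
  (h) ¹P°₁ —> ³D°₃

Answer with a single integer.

(a) forbidden (ΔS, ΔL, ΔJ fail)
(b) forbidden (ΔS, ΔJ fail)
(c) forbidden (ΔS, ΔL fail)
(d) forbidden (parity, ΔL, ΔJ fail)
(e) forbidden (ΔS, ΔJ fail)
(f) allowed
(g) allowed
(h) forbidden (parity, ΔS, ΔJ fail)
Total allowed: 2 of 8.

2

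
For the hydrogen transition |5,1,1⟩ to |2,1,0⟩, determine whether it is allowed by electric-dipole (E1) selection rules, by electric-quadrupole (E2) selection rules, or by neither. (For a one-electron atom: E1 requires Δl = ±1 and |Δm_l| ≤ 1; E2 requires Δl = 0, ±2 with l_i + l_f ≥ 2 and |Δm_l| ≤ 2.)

E2

Δl = 1 − 1 = +0; l_i + l_f = 2.
Δm_l = -1.
E1 (Δl = ±1, |Δm_l| ≤ 1): not satisfied.
E2 (Δl = 0,±2, l_i+l_f ≥ 2, |Δm_l| ≤ 2): satisfied.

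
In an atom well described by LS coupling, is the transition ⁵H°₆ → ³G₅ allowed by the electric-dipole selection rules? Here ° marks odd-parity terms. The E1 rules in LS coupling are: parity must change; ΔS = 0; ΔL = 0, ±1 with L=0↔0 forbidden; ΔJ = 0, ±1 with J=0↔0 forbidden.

Parity must change: odd → even — satisfied.
ΔS = 0: S: 2 → 1 — violated.
ΔL = 0, ±1 (not L=0↔0): L: 5 → 4, ΔL = -1 — satisfied.
ΔJ = 0, ±1 (not J=0↔0): J: 6 → 5, ΔJ = -1 — satisfied.
Rule(s) violated: ΔS.

forbidden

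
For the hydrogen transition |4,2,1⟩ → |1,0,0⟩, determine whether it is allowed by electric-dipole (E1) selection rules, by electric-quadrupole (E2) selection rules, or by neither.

Δl = 0 − 2 = -2; l_i + l_f = 2.
Δm_l = -1.
E1 (Δl = ±1, |Δm_l| ≤ 1): not satisfied.
E2 (Δl = 0,±2, l_i+l_f ≥ 2, |Δm_l| ≤ 2): satisfied.

E2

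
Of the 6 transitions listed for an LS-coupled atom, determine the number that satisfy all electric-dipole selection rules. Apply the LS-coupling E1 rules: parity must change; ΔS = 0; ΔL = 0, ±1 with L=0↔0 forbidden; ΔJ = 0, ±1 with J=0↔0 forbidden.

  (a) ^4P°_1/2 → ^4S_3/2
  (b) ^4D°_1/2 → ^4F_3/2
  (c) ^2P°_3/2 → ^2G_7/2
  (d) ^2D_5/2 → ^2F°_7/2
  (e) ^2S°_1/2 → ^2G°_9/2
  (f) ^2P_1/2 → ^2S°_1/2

(a) allowed
(b) allowed
(c) forbidden (ΔL, ΔJ fail)
(d) allowed
(e) forbidden (parity, ΔL, ΔJ fail)
(f) allowed
Total allowed: 4 of 6.

4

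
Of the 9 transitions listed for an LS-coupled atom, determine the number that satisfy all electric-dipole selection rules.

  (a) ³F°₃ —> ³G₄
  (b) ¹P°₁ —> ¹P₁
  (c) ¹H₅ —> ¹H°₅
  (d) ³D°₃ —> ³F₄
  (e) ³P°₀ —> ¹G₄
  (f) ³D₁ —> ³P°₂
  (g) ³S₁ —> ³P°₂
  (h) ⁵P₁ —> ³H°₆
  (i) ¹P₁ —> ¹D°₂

(a) allowed
(b) allowed
(c) allowed
(d) allowed
(e) forbidden (ΔS, ΔL, ΔJ fail)
(f) allowed
(g) allowed
(h) forbidden (ΔS, ΔL, ΔJ fail)
(i) allowed
Total allowed: 7 of 9.

7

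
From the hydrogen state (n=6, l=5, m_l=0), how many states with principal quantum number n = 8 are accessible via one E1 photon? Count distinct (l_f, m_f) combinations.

E1 requires Δl = ±1, so l_f ∈ {4, 6}; with 0 ≤ l_f ≤ n_f−1 = 7, the allowed l_f values are {4, 6}.
For l_f = 4: m_f ∈ {m_i−1, m_i, m_i+1} ∩ [−4, 4] = {-1, 0, 1} → 3 states.
For l_f = 6: m_f ∈ {m_i−1, m_i, m_i+1} ∩ [−6, 6] = {-1, 0, 1} → 3 states.
Total: 6.

6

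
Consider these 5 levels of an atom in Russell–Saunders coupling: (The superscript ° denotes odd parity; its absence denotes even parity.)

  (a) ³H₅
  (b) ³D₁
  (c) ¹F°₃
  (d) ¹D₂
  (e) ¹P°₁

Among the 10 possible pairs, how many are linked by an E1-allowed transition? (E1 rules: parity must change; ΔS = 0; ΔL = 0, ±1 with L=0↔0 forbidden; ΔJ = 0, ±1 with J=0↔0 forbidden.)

(a)–(b): forbidden (parity, ΔL, ΔJ).
(a)–(c): forbidden (ΔS, ΔL, ΔJ).
(a)–(d): forbidden (parity, ΔS, ΔL, ΔJ).
(a)–(e): forbidden (ΔS, ΔL, ΔJ).
(b)–(c): forbidden (ΔS, ΔJ).
(b)–(d): forbidden (parity, ΔS).
(b)–(e): forbidden (ΔS).
(c)–(d): allowed.
(c)–(e): forbidden (parity, ΔL, ΔJ).
(d)–(e): allowed.
Allowed pairs: 2 of 10.

2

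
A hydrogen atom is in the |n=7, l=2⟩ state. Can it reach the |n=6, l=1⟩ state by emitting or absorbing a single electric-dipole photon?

Δl = 1 − 2 = -1; the E1 rule Δl = ±1 is ✓.
All E1 selection rules are satisfied.

allowed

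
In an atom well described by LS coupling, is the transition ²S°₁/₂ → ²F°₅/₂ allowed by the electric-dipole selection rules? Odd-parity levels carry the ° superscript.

Parity must change: odd → odd — violated.
ΔS = 0: S: 1/2 → 1/2 — satisfied.
ΔL = 0, ±1 (not L=0↔0): L: 0 → 3, ΔL = +3 — violated.
ΔJ = 0, ±1 (not J=0↔0): J: 1/2 → 5/2, ΔJ = +2 — violated.
Rule(s) violated: parity, ΔL, ΔJ.

forbidden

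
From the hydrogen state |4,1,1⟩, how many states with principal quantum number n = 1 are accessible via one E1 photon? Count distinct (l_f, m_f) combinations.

E1 requires Δl = ±1, so l_f ∈ {0, 2}; with 0 ≤ l_f ≤ n_f−1 = 0, the allowed l_f values are {0}.
For l_f = 0: m_f ∈ {m_i−1, m_i, m_i+1} ∩ [−0, 0] = {0} → 1 state.
Total: 1.

1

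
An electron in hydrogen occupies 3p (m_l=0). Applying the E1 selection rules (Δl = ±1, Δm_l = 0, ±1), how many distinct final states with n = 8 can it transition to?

E1 requires Δl = ±1, so l_f ∈ {0, 2}; with 0 ≤ l_f ≤ n_f−1 = 7, the allowed l_f values are {0, 2}.
For l_f = 0: m_f ∈ {m_i−1, m_i, m_i+1} ∩ [−0, 0] = {0} → 1 state.
For l_f = 2: m_f ∈ {m_i−1, m_i, m_i+1} ∩ [−2, 2] = {-1, 0, 1} → 3 states.
Total: 4.

4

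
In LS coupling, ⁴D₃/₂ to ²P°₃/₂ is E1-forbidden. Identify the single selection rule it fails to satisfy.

Initial level: S=3/2, L=2, J=3/2, parity even. Final level: S=1/2, L=1, J=3/2, parity odd.
Parity must change: even → odd — ok.
ΔS = 0: S: 3/2 → 1/2 — fails.
ΔL = 0, ±1 (not L=0↔0): L: 2 → 1, ΔL = -1 — ok.
ΔJ = 0, ±1 (not J=0↔0): J: 3/2 → 3/2, ΔJ = +0 — ok.

the ΔS = 0 rule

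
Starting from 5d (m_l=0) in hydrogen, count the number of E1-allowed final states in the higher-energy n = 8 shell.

E1 requires Δl = ±1, so l_f ∈ {1, 3}; with 0 ≤ l_f ≤ n_f−1 = 7, the allowed l_f values are {1, 3}.
For l_f = 1: m_f ∈ {m_i−1, m_i, m_i+1} ∩ [−1, 1] = {-1, 0, 1} → 3 states.
For l_f = 3: m_f ∈ {m_i−1, m_i, m_i+1} ∩ [−3, 3] = {-1, 0, 1} → 3 states.
Total: 6.

6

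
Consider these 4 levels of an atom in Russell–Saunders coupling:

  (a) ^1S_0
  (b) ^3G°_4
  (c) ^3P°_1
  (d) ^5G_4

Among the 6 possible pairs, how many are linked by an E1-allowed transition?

(a)–(b): forbidden (ΔS, ΔL, ΔJ).
(a)–(c): forbidden (ΔS).
(a)–(d): forbidden (parity, ΔS, ΔL, ΔJ).
(b)–(c): forbidden (parity, ΔL, ΔJ).
(b)–(d): forbidden (ΔS).
(c)–(d): forbidden (ΔS, ΔL, ΔJ).
Allowed pairs: 0 of 6.

0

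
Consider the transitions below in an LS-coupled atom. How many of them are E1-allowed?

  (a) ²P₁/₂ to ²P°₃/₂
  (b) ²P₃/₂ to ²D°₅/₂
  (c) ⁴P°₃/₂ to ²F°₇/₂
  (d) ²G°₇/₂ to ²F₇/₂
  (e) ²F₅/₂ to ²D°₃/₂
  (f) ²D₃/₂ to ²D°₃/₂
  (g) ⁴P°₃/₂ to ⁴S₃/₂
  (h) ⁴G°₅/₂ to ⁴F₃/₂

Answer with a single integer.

(a) allowed
(b) allowed
(c) forbidden (parity, ΔS, ΔL, ΔJ fail)
(d) allowed
(e) allowed
(f) allowed
(g) allowed
(h) allowed
Total allowed: 7 of 8.

7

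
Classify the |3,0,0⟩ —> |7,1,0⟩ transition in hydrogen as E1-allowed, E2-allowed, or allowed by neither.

Δl = 1 − 0 = +1; l_i + l_f = 1.
Δm_l = +0.
E1 (Δl = ±1, |Δm_l| ≤ 1): satisfied.
E2 (Δl = 0,±2, l_i+l_f ≥ 2, |Δm_l| ≤ 2): not satisfied.

E1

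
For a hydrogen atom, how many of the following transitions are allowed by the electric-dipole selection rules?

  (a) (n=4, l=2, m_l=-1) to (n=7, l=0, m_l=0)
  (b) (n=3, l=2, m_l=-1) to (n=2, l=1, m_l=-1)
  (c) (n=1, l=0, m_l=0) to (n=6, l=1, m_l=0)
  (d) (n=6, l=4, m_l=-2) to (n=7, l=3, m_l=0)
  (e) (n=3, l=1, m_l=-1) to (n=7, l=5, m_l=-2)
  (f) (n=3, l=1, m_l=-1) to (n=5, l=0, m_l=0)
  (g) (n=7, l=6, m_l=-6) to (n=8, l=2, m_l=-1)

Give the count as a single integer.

3

(a) forbidden — Δl = -2 (E1 requires Δl = ±1)
(b) allowed
(c) allowed
(d) forbidden — Δm_l = +2 (E1 requires Δm_l = 0, ±1)
(e) forbidden — Δl = +4 (E1 requires Δl = ±1)
(f) allowed
(g) forbidden — Δl = -4 (E1 requires Δl = ±1); Δm_l = +5 (E1 requires Δm_l = 0, ±1)
Total allowed: 3 of 7.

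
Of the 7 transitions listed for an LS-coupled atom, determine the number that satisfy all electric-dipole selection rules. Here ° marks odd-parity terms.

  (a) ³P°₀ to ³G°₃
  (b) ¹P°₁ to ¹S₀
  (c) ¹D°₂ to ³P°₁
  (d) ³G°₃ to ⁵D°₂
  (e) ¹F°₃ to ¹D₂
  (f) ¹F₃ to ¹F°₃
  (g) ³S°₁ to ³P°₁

(a) forbidden (parity, ΔL, ΔJ fail)
(b) allowed
(c) forbidden (parity, ΔS fail)
(d) forbidden (parity, ΔS, ΔL fail)
(e) allowed
(f) allowed
(g) forbidden (parity fails)
Total allowed: 3 of 7.

3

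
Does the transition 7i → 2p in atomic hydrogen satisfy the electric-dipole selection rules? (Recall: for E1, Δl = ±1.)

forbidden

Δl = 1 − 6 = -5; the E1 rule Δl = ±1 is fails.
The transition is electric-dipole forbidden.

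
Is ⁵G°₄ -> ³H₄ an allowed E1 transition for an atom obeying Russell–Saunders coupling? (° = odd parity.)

forbidden

Parity must change: odd → even — satisfied.
ΔS = 0: S: 2 → 1 — violated.
ΔL = 0, ±1 (not L=0↔0): L: 4 → 5, ΔL = +1 — satisfied.
ΔJ = 0, ±1 (not J=0↔0): J: 4 → 4, ΔJ = +0 — satisfied.
Rule(s) violated: ΔS.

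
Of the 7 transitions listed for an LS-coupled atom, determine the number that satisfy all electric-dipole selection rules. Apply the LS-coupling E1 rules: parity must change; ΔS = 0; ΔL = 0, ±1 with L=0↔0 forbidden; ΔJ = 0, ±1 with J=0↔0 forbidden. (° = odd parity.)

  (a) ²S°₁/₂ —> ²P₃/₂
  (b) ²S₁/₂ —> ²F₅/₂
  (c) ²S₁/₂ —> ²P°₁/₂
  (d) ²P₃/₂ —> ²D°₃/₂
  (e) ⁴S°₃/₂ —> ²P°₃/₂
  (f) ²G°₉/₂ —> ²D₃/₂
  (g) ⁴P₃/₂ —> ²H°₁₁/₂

3

(a) allowed
(b) forbidden (parity, ΔL, ΔJ fail)
(c) allowed
(d) allowed
(e) forbidden (parity, ΔS fail)
(f) forbidden (ΔL, ΔJ fail)
(g) forbidden (ΔS, ΔL, ΔJ fail)
Total allowed: 3 of 7.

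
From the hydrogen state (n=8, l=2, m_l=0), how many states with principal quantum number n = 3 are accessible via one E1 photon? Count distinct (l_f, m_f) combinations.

3

E1 requires Δl = ±1, so l_f ∈ {1, 3}; with 0 ≤ l_f ≤ n_f−1 = 2, the allowed l_f values are {1}.
For l_f = 1: m_f ∈ {m_i−1, m_i, m_i+1} ∩ [−1, 1] = {-1, 0, 1} → 3 states.
Total: 3.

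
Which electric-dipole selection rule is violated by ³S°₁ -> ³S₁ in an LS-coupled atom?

ΔS = 0: S: 1 → 1 — ✓.
Parity must change: odd → even — ✓.
ΔJ = 0, ±1 (not J=0↔0): J: 1 → 1, ΔJ = +0 — ✓.
ΔL = 0, ±1 (not L=0↔0): L: 0 → 0, ΔL = +0 — ✗.

the L=0 ↔ L=0 exclusion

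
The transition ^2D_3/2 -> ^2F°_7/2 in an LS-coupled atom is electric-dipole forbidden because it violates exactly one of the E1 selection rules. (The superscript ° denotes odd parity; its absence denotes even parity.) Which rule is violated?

the ΔJ = 0, ±1 rule

Parity must change: even → odd — passes.
ΔS = 0: S: 1/2 → 1/2 — passes.
ΔL = 0, ±1 (not L=0↔0): L: 2 → 3, ΔL = +1 — passes.
ΔJ = 0, ±1 (not J=0↔0): J: 3/2 → 7/2, ΔJ = +2 — fails.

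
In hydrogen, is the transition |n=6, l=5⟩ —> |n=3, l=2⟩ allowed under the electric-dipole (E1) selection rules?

forbidden

Δl = 2 − 5 = -3; the E1 rule Δl = ±1 is fails.
The transition is electric-dipole forbidden.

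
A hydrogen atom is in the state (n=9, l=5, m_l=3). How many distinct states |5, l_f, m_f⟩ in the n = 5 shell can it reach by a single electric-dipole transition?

3

E1 requires Δl = ±1, so l_f ∈ {4, 6}; with 0 ≤ l_f ≤ n_f−1 = 4, the allowed l_f values are {4}.
For l_f = 4: m_f ∈ {m_i−1, m_i, m_i+1} ∩ [−4, 4] = {2, 3, 4} → 3 states.
Total: 3.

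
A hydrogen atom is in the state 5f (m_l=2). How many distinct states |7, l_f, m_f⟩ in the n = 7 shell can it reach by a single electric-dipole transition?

E1 requires Δl = ±1, so l_f ∈ {2, 4}; with 0 ≤ l_f ≤ n_f−1 = 6, the allowed l_f values are {2, 4}.
For l_f = 2: m_f ∈ {m_i−1, m_i, m_i+1} ∩ [−2, 2] = {1, 2} → 2 states.
For l_f = 4: m_f ∈ {m_i−1, m_i, m_i+1} ∩ [−4, 4] = {1, 2, 3} → 3 states.
Total: 5.

5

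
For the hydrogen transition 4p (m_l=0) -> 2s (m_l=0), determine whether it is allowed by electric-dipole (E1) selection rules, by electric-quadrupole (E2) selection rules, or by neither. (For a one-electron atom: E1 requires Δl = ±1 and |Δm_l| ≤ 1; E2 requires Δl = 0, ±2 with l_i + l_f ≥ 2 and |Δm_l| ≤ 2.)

E1

Δl = 0 − 1 = -1; l_i + l_f = 1.
Δm_l = +0.
E1 (Δl = ±1, |Δm_l| ≤ 1): satisfied.
E2 (Δl = 0,±2, l_i+l_f ≥ 2, |Δm_l| ≤ 2): not satisfied.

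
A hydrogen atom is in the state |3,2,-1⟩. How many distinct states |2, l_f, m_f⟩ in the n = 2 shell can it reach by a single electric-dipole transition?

E1 requires Δl = ±1, so l_f ∈ {1, 3}; with 0 ≤ l_f ≤ n_f−1 = 1, the allowed l_f values are {1}.
For l_f = 1: m_f ∈ {m_i−1, m_i, m_i+1} ∩ [−1, 1] = {-1, 0} → 2 states.
Total: 2.

2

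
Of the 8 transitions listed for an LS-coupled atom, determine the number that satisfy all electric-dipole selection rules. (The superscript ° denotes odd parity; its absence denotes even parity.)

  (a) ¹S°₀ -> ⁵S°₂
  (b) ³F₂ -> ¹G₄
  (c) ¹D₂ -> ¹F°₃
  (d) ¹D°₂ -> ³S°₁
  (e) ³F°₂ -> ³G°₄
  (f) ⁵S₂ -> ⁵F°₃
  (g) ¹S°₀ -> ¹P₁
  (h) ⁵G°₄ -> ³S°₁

2

(a) forbidden (parity, ΔS, ΔL, ΔJ fail)
(b) forbidden (parity, ΔS, ΔJ fail)
(c) allowed
(d) forbidden (parity, ΔS, ΔL fail)
(e) forbidden (parity, ΔJ fail)
(f) forbidden (ΔL fails)
(g) allowed
(h) forbidden (parity, ΔS, ΔL, ΔJ fail)
Total allowed: 2 of 8.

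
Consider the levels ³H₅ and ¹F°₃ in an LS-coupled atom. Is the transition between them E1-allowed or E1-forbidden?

forbidden

Initial level: S=1, L=5, J=5, parity even. Final level: S=0, L=3, J=3, parity odd.
Parity must change: even → odd — passes.
ΔS = 0: S: 1 → 0 — fails.
ΔL = 0, ±1 (not L=0↔0): L: 5 → 3, ΔL = -2 — fails.
ΔJ = 0, ±1 (not J=0↔0): J: 5 → 3, ΔJ = -2 — fails.
Rule(s) violated: ΔS, ΔL, ΔJ.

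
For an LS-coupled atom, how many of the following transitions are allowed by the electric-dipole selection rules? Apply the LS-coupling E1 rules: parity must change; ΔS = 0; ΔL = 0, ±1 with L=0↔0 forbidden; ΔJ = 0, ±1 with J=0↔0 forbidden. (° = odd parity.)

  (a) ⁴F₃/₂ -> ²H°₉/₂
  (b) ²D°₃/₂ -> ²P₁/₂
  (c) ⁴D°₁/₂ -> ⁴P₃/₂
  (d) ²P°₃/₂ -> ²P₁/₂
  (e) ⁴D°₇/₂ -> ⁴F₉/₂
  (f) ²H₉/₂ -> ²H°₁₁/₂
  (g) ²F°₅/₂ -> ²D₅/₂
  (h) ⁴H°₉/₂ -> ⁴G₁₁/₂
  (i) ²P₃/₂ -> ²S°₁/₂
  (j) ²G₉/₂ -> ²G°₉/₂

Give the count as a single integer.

9

(a) forbidden (ΔS, ΔL, ΔJ fail)
(b) allowed
(c) allowed
(d) allowed
(e) allowed
(f) allowed
(g) allowed
(h) allowed
(i) allowed
(j) allowed
Total allowed: 9 of 10.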